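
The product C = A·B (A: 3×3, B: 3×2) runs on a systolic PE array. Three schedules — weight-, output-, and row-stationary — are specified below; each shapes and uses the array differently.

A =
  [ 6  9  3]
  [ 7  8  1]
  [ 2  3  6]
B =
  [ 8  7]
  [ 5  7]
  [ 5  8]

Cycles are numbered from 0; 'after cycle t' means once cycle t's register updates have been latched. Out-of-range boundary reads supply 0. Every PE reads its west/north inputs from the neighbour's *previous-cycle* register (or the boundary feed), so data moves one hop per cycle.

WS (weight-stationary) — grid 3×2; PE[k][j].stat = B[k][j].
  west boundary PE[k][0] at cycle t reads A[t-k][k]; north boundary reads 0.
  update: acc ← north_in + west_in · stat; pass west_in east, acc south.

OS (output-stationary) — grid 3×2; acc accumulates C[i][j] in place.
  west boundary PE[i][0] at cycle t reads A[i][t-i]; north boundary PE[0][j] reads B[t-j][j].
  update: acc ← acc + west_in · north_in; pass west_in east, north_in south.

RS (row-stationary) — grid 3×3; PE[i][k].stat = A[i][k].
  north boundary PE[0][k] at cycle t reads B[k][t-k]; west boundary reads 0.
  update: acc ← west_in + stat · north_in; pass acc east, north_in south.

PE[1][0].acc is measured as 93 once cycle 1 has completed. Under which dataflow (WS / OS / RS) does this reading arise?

dataflow = WS

— WS: 3×2; PE[1][0] trace:
  t=0 PE[1][0]: acc=0 h=0 v=0
  t=1 PE[1][0]: acc=93 h=9 v=93
— OS: 3×2; PE[1][0] trace:
  t=0 PE[1][0]: acc=0 h=0 v=0
  t=1 PE[1][0]: acc=56 h=7 v=8
— RS: 3×3; PE[1][0] trace:
  t=0 PE[1][0]: acc=0 h=0 v=0
  t=1 PE[1][0]: acc=56 h=56 v=8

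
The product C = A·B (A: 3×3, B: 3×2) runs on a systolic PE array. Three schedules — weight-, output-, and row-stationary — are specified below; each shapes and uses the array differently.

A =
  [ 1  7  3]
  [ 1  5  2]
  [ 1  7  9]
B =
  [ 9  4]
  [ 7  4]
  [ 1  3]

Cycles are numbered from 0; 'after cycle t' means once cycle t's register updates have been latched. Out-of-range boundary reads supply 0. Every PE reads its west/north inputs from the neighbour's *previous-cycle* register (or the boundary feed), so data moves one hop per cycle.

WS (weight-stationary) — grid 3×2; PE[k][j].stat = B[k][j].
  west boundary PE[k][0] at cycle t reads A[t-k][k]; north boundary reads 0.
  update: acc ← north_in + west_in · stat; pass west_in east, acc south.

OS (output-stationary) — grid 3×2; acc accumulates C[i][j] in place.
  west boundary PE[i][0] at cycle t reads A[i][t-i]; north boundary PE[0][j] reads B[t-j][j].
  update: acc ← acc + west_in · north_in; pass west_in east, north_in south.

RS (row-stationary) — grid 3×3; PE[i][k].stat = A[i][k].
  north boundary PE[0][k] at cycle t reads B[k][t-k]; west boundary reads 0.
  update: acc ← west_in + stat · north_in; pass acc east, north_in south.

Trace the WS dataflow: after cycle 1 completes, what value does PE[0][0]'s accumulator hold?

WS (3×2). Following PE[0][0] plus its west/north inputs:
  cycle 0: PE[0][0] → acc 9, east 1, south 9
  cycle 1: PE[0][0] → acc 9, east 1, south 9

PE[0][0].acc = 9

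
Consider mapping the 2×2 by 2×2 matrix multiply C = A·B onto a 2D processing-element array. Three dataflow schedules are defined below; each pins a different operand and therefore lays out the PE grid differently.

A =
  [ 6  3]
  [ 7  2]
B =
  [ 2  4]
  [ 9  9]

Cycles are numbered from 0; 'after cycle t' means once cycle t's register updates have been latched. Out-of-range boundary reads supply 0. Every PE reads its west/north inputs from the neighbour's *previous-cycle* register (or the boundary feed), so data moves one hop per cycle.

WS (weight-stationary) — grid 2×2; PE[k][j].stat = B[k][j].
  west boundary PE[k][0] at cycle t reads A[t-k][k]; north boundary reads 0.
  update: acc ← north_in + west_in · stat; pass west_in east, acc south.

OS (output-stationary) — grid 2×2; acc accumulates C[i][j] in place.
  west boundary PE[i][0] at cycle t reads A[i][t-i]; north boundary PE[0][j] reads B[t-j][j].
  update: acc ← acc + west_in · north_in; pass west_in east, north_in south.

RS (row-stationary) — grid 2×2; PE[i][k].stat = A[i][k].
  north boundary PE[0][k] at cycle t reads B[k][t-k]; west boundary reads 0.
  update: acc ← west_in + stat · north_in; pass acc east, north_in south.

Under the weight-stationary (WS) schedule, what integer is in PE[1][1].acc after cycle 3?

PE[1][1].acc = 46

WS on a 2×2 grid — tracing PE[1][1] and its feeders:
  c0 r0c1: 0 / 0 / 0
  c0 r1c0: 0 / 0 / 0
  c0 r1c1: 0 / 0 / 0
  c1 r0c1: 24 / 6 / 24
  c1 r1c0: 39 / 3 / 39
  c1 r1c1: 0 / 0 / 0
  c2 r0c1: 28 / 7 / 28
  c2 r1c0: 32 / 2 / 32
  c2 r1c1: 51 / 3 / 51
  c3 r0c1: 0 / 0 / 0
  c3 r1c0: 0 / 0 / 0
  c3 r1c1: 46 / 2 / 46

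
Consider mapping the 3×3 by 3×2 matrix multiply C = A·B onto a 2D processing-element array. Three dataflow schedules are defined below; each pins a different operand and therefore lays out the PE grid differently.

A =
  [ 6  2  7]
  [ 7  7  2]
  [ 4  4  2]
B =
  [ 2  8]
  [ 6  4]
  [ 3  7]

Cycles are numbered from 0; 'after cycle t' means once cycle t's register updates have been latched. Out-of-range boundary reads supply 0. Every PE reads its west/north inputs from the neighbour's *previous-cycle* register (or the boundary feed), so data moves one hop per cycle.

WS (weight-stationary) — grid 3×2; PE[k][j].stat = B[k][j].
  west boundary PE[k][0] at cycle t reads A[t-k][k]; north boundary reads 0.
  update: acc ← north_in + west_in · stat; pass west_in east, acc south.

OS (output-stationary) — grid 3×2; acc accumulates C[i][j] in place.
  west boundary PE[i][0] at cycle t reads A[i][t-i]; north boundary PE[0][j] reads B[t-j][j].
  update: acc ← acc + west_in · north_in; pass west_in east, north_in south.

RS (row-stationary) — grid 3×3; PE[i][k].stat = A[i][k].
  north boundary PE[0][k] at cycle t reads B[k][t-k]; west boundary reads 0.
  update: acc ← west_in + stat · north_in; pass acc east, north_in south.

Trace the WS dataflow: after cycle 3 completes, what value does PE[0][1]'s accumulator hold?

PE[0][1].acc = 32

WS 3×2: PE[0][1] cycle-by-cycle (with neighbour feeds):
  0: (0,0).acc=12  regs=<6,12>
  0: (0,1).acc=0  regs=<0,0>
  1: (0,0).acc=14  regs=<7,14>
  1: (0,1).acc=48  regs=<6,48>
  2: (0,0).acc=8  regs=<4,8>
  2: (0,1).acc=56  regs=<7,56>
  3: (0,0).acc=0  regs=<0,0>
  3: (0,1).acc=32  regs=<4,32>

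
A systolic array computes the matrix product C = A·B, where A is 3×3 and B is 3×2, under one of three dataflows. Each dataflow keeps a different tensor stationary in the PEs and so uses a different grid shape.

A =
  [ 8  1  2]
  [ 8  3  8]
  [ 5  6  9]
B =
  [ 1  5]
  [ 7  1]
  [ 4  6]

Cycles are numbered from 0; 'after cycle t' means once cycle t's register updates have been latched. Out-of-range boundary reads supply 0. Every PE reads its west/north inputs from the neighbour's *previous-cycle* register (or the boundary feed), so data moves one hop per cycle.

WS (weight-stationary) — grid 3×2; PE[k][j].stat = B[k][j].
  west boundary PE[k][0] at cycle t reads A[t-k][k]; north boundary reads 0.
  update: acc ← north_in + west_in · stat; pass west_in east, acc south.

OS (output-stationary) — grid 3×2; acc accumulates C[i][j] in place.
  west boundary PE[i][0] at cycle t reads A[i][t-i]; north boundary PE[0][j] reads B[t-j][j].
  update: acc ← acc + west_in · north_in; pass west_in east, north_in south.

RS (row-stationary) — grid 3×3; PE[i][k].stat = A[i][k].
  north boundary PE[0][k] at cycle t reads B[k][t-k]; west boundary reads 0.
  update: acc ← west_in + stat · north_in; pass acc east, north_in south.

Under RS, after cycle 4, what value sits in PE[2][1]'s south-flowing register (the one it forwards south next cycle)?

register = 1

Tracing RS — 3×3 array, target PE[2][1]:
  @0  [1,1]  acc 0  |  →0  ↓0
  @0  [2,0]  acc 0  |  →0  ↓0
  @0  [2,1]  acc 0  |  →0  ↓0
  @1  [1,1]  acc 0  |  →0  ↓0
  @1  [2,0]  acc 0  |  →0  ↓0
  @1  [2,1]  acc 0  |  →0  ↓0
  @2  [1,1]  acc 29  |  →29  ↓7
  @2  [2,0]  acc 5  |  →5  ↓1
  @2  [2,1]  acc 0  |  →0  ↓0
  @3  [1,1]  acc 43  |  →43  ↓1
  @3  [2,0]  acc 25  |  →25  ↓5
  @3  [2,1]  acc 47  |  →47  ↓7
  @4  [1,1]  acc 0  |  →0  ↓0
  @4  [2,0]  acc 0  |  →0  ↓0
  @4  [2,1]  acc 31  |  →31  ↓1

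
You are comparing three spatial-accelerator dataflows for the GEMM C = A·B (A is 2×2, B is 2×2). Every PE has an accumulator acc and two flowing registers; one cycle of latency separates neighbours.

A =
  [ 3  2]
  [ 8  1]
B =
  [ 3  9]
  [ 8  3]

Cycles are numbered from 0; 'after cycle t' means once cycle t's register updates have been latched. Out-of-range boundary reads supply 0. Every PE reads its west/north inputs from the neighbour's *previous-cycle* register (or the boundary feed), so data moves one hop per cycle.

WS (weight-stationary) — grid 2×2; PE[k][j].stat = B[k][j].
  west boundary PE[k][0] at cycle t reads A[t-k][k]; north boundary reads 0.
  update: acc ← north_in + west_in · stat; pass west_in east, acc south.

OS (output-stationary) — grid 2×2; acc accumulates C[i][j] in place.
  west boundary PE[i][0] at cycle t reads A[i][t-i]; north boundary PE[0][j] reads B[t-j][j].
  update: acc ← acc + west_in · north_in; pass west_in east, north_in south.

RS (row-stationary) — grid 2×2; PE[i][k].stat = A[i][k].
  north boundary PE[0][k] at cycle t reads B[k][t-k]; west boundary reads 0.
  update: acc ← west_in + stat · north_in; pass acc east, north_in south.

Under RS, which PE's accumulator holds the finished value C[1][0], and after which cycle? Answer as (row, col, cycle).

(row, col, cycle) = (1, 1, 2)

RS — PE[1][1] is where C[1][0] collects:
  [0] (1,1) acc=0 (h:0 v:0)
  [1] (1,1) acc=0 (h:0 v:0)
  [2] (1,1) acc=32 (h:32 v:8)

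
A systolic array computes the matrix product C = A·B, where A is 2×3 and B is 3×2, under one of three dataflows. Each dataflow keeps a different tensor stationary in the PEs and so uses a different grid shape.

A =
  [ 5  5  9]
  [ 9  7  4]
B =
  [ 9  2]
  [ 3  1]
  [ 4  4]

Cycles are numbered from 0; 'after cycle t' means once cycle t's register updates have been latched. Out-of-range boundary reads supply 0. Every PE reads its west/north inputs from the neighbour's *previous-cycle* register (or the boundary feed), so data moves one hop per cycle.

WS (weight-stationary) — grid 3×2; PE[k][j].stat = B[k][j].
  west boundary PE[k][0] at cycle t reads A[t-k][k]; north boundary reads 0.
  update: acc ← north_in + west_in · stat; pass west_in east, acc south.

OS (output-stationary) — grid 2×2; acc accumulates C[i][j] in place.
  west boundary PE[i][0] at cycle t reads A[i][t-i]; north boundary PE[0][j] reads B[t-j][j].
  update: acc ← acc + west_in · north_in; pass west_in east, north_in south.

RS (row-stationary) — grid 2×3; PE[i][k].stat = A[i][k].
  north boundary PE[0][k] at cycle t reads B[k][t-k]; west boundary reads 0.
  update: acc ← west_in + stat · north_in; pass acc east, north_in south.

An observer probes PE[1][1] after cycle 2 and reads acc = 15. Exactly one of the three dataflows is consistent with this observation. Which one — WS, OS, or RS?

dataflow = WS

WS (3×2 grid), PE[1][1]:
  cycle 0: PE[1][1] → acc 0, east 0, south 0
  cycle 1: PE[1][1] → acc 0, east 0, south 0
  cycle 2: PE[1][1] → acc 15, east 5, south 15
OS (2×2 grid), PE[1][1]:
  cycle 0: PE[1][1] → acc 0, east 0, south 0
  cycle 1: PE[1][1] → acc 0, east 0, south 0
  cycle 2: PE[1][1] → acc 18, east 9, south 2
RS (2×3 grid), PE[1][1]:
  cycle 0: PE[1][1] → acc 0, east 0, south 0
  cycle 1: PE[1][1] → acc 0, east 0, south 0
  cycle 2: PE[1][1] → acc 102, east 102, south 3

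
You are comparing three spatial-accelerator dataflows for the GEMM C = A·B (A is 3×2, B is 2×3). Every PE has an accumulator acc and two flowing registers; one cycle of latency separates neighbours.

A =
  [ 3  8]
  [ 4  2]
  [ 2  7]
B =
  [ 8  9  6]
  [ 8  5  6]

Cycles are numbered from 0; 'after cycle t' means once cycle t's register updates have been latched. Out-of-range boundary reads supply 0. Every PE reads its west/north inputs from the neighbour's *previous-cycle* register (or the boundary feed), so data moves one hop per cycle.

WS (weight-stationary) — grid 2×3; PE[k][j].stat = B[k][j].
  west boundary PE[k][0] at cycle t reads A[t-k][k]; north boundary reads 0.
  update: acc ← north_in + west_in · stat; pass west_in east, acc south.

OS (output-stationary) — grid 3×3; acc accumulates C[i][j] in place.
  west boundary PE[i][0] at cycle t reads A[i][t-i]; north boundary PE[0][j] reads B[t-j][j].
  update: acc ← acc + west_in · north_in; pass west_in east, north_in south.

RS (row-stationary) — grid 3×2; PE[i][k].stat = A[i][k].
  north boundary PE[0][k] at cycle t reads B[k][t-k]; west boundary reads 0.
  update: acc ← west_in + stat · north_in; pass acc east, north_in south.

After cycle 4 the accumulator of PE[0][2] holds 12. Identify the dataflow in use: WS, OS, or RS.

— WS: 2×3; PE[0][2] trace:
  0: (0,2).acc=0  regs=<0,0>
  1: (0,2).acc=0  regs=<0,0>
  2: (0,2).acc=18  regs=<3,18>
  3: (0,2).acc=24  regs=<4,24>
  4: (0,2).acc=12  regs=<2,12>
— OS: 3×3; PE[0][2] trace:
  0: (0,2).acc=0  regs=<0,0>
  1: (0,2).acc=0  regs=<0,0>
  2: (0,2).acc=18  regs=<3,6>
  3: (0,2).acc=66  regs=<8,6>
  4: (0,2).acc=66  regs=<0,0>
RS (3×2): PE[0][2] does not exist.

dataflow = WS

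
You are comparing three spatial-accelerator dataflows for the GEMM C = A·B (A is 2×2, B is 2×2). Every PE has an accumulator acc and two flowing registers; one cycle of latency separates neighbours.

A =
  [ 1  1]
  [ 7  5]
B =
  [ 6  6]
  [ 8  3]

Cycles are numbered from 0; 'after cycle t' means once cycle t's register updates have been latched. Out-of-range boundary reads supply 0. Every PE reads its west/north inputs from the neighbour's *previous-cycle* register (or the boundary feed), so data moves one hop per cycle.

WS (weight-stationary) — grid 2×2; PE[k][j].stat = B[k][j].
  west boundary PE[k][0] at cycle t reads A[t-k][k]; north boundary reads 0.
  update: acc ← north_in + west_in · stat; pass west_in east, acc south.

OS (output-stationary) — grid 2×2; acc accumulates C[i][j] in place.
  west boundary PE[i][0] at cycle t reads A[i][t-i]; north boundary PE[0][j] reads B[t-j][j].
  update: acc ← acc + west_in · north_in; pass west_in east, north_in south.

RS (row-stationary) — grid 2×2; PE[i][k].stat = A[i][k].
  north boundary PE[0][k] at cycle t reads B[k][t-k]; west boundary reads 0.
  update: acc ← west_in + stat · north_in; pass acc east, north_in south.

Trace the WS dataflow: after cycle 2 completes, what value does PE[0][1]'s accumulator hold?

PE[0][1].acc = 42

WS 2×2: PE[0][1] cycle-by-cycle (with neighbour feeds):
  c0 r0c0: 6 / 1 / 6
  c0 r0c1: 0 / 0 / 0
  c1 r0c0: 42 / 7 / 42
  c1 r0c1: 6 / 1 / 6
  c2 r0c0: 0 / 0 / 0
  c2 r0c1: 42 / 7 / 42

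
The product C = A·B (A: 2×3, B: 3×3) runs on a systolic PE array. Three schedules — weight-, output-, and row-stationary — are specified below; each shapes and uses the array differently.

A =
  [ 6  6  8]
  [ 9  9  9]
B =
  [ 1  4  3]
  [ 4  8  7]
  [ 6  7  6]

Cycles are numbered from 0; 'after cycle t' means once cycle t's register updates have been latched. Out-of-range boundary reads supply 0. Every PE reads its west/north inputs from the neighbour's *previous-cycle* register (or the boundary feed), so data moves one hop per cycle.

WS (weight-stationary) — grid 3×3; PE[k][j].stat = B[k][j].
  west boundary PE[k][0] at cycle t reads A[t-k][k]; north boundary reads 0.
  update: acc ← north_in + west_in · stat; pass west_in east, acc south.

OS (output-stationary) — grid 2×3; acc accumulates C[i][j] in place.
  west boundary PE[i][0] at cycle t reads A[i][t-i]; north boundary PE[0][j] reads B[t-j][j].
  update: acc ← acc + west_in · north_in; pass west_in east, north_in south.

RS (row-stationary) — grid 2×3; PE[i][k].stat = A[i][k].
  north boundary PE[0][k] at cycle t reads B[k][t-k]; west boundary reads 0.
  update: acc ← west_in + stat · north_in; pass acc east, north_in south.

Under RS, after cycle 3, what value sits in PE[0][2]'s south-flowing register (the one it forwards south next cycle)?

RS 2×3: PE[0][2] cycle-by-cycle (with neighbour feeds):
  @0  [0,1]  acc 0  |  →0  ↓0
  @0  [0,2]  acc 0  |  →0  ↓0
  @1  [0,1]  acc 30  |  →30  ↓4
  @1  [0,2]  acc 0  |  →0  ↓0
  @2  [0,1]  acc 72  |  →72  ↓8
  @2  [0,2]  acc 78  |  →78  ↓6
  @3  [0,1]  acc 60  |  →60  ↓7
  @3  [0,2]  acc 128  |  →128  ↓7

register = 7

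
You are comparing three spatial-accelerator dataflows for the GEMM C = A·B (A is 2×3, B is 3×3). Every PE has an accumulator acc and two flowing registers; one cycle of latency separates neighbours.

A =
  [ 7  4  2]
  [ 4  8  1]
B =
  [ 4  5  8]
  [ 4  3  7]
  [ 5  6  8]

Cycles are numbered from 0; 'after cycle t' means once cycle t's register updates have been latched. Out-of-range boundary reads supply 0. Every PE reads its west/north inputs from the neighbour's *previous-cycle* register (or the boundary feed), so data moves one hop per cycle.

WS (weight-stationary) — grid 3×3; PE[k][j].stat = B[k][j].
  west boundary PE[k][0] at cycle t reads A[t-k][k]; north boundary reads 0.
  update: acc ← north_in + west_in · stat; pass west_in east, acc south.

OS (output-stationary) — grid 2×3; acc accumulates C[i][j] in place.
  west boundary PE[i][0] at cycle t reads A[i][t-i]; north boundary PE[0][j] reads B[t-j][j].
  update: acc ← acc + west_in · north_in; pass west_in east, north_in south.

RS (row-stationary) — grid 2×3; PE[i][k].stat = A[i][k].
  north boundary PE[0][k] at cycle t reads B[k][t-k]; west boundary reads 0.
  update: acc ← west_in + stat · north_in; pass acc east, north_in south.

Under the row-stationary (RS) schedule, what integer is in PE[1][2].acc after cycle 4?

RS (2×3). Following PE[1][2] plus its west/north inputs:
  [0] (0,2) acc=0 (h:0 v:0)
  [0] (1,1) acc=0 (h:0 v:0)
  [0] (1,2) acc=0 (h:0 v:0)
  [1] (0,2) acc=0 (h:0 v:0)
  [1] (1,1) acc=0 (h:0 v:0)
  [1] (1,2) acc=0 (h:0 v:0)
  [2] (0,2) acc=54 (h:54 v:5)
  [2] (1,1) acc=48 (h:48 v:4)
  [2] (1,2) acc=0 (h:0 v:0)
  [3] (0,2) acc=59 (h:59 v:6)
  [3] (1,1) acc=44 (h:44 v:3)
  [3] (1,2) acc=53 (h:53 v:5)
  [4] (0,2) acc=100 (h:100 v:8)
  [4] (1,1) acc=88 (h:88 v:7)
  [4] (1,2) acc=50 (h:50 v:6)

PE[1][2].acc = 50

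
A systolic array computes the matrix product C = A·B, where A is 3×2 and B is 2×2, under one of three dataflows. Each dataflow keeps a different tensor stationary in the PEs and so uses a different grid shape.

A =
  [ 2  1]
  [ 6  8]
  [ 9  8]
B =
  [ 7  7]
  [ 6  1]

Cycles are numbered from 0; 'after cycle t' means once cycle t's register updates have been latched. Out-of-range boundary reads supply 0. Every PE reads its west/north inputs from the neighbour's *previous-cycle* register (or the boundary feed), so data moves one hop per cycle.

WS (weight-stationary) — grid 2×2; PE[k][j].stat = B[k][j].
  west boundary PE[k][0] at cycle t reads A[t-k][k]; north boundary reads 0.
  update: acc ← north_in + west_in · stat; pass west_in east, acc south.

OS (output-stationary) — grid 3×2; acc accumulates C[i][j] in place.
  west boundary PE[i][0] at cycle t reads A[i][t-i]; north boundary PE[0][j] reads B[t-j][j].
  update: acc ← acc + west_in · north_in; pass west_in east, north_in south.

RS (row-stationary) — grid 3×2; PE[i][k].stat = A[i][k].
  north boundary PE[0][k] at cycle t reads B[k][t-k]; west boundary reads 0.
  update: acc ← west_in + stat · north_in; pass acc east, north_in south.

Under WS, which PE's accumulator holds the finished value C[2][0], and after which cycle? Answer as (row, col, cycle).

(row, col, cycle) = (1, 0, 3)

WS: C[2][0] accumulates in PE[1][0]:
  after 0 — PE[1][0] acc=0, pass-E 0, pass-S 0
  after 1 — PE[1][0] acc=20, pass-E 1, pass-S 20
  after 2 — PE[1][0] acc=90, pass-E 8, pass-S 90
  after 3 — PE[1][0] acc=111, pass-E 8, pass-S 111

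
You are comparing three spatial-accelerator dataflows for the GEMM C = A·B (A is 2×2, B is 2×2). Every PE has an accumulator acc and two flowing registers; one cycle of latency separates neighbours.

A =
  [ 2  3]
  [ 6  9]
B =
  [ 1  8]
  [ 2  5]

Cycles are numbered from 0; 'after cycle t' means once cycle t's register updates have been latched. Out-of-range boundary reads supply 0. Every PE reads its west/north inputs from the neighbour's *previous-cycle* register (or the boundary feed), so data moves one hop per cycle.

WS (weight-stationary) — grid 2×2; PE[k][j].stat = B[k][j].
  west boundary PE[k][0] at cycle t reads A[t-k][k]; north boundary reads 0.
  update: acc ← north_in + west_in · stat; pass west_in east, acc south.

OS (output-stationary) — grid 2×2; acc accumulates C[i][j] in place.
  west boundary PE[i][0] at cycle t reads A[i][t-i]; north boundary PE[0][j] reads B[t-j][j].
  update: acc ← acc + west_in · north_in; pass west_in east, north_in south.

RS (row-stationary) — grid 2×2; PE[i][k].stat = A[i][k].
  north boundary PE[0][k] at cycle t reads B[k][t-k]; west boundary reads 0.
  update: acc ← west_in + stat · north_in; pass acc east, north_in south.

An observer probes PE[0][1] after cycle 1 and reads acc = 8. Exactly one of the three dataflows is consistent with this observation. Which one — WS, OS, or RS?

dataflow = RS

— WS: 2×2; PE[0][1] trace:
  after 0 — PE[0][1] acc=0, pass-E 0, pass-S 0
  after 1 — PE[0][1] acc=16, pass-E 2, pass-S 16
— OS: 2×2; PE[0][1] trace:
  after 0 — PE[0][1] acc=0, pass-E 0, pass-S 0
  after 1 — PE[0][1] acc=16, pass-E 2, pass-S 8
— RS: 2×2; PE[0][1] trace:
  after 0 — PE[0][1] acc=0, pass-E 0, pass-S 0
  after 1 — PE[0][1] acc=8, pass-E 8, pass-S 2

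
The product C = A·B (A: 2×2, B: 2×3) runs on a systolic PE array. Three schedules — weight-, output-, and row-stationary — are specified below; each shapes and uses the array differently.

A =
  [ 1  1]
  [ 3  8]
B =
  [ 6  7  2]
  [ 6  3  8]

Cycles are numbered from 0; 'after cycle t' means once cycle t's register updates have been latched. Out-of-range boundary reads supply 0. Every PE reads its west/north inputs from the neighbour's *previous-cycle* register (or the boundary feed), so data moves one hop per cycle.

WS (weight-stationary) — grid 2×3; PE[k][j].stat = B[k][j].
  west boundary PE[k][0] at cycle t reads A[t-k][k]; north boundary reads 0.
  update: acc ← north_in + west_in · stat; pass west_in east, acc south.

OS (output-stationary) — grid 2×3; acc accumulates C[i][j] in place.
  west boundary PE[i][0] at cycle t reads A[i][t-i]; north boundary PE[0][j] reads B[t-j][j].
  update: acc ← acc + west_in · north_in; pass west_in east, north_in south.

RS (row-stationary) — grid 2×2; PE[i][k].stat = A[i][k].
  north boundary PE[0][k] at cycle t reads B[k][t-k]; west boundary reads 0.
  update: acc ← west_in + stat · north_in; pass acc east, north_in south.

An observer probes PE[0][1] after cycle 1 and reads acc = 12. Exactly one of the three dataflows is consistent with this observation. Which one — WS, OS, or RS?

dataflow = RS

— WS: 2×3; PE[0][1] trace:
  after 0 — PE[0][1] acc=0, pass-E 0, pass-S 0
  after 1 — PE[0][1] acc=7, pass-E 1, pass-S 7
— OS: 2×3; PE[0][1] trace:
  after 0 — PE[0][1] acc=0, pass-E 0, pass-S 0
  after 1 — PE[0][1] acc=7, pass-E 1, pass-S 7
— RS: 2×2; PE[0][1] trace:
  after 0 — PE[0][1] acc=0, pass-E 0, pass-S 0
  after 1 — PE[0][1] acc=12, pass-E 12, pass-S 6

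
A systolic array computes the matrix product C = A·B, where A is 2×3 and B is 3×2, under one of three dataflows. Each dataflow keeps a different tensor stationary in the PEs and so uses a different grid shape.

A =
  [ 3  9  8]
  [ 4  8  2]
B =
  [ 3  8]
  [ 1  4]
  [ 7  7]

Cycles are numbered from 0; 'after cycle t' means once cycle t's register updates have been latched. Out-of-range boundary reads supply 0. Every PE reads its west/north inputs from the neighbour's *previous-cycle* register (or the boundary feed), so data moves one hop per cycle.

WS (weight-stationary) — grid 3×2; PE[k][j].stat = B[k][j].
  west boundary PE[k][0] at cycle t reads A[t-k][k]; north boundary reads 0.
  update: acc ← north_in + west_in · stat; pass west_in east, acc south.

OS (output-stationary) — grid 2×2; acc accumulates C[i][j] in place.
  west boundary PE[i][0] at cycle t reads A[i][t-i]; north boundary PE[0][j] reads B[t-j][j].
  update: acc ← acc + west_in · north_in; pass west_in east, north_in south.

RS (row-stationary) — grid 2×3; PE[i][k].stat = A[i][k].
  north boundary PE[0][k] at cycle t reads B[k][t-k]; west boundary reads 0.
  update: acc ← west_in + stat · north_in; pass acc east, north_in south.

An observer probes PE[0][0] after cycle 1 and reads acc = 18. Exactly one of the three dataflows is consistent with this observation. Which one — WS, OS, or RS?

dataflow = OS

WS (3×2 grid), PE[0][0]:
  cycle 0: PE[0][0] → acc 9, east 3, south 9
  cycle 1: PE[0][0] → acc 12, east 4, south 12
OS (2×2 grid), PE[0][0]:
  cycle 0: PE[0][0] → acc 9, east 3, south 3
  cycle 1: PE[0][0] → acc 18, east 9, south 1
RS (2×3 grid), PE[0][0]:
  cycle 0: PE[0][0] → acc 9, east 9, south 3
  cycle 1: PE[0][0] → acc 24, east 24, south 8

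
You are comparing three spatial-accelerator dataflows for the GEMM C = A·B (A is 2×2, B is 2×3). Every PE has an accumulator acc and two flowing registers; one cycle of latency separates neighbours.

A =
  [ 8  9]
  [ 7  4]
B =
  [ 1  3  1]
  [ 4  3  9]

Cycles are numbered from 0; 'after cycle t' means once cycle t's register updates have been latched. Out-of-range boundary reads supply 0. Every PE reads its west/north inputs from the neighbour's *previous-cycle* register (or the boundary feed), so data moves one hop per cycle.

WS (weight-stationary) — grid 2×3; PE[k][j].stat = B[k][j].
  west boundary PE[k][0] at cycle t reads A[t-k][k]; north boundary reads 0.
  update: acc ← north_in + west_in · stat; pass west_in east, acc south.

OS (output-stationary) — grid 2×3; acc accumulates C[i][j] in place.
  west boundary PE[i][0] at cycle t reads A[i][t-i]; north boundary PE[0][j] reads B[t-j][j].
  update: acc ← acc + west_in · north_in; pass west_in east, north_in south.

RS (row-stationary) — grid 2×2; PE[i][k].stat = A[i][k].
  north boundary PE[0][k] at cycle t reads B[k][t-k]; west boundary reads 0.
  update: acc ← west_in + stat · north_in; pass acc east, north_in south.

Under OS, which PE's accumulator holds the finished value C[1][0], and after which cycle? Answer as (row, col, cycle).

Under OS, C[1][0] lands at PE[1][0]:
  after 0 — PE[1][0] acc=0, pass-E 0, pass-S 0
  after 1 — PE[1][0] acc=7, pass-E 7, pass-S 1
  after 2 — PE[1][0] acc=23, pass-E 4, pass-S 4

(row, col, cycle) = (1, 0, 2)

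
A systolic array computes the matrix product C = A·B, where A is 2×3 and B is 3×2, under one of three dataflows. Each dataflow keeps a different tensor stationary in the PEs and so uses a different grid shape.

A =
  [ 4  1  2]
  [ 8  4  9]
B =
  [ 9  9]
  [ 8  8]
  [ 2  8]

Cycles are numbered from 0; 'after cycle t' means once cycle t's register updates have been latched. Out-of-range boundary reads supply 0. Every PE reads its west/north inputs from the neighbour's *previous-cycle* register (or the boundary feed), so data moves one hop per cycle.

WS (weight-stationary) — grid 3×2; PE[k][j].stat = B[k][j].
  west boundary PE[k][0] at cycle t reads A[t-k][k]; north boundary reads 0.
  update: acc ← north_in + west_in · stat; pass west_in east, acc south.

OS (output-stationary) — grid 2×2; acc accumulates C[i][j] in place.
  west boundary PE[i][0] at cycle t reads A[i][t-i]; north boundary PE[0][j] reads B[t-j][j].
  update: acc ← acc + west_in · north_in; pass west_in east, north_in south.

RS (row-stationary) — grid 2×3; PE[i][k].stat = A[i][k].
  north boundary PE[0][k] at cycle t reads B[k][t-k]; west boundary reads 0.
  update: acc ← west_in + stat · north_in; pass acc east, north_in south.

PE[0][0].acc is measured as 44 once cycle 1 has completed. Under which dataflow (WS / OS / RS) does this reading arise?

dataflow = OS

WS (3×2 grid), PE[0][0]:
  [0] (0,0) acc=36 (h:4 v:36)
  [1] (0,0) acc=72 (h:8 v:72)
OS (2×2 grid), PE[0][0]:
  [0] (0,0) acc=36 (h:4 v:9)
  [1] (0,0) acc=44 (h:1 v:8)
RS (2×3 grid), PE[0][0]:
  [0] (0,0) acc=36 (h:36 v:9)
  [1] (0,0) acc=36 (h:36 v:9)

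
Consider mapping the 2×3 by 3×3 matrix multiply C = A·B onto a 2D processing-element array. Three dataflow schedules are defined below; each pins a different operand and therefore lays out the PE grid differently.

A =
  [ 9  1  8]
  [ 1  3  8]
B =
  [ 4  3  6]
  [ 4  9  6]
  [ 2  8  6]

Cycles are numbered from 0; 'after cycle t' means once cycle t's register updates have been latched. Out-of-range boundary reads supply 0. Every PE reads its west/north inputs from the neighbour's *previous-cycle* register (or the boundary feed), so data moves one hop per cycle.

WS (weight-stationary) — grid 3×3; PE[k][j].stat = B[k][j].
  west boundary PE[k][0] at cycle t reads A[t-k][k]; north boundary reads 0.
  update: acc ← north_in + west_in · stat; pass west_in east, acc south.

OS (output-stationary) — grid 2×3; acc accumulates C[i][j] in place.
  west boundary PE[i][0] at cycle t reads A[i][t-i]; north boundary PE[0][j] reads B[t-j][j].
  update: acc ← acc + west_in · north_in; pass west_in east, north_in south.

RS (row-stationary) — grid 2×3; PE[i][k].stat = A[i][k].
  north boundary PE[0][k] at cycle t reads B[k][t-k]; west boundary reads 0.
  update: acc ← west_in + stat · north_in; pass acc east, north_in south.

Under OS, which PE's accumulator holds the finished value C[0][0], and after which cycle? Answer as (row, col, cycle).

Under OS, C[0][0] lands at PE[0][0]:
  cycle 0: PE[0][0] → acc 36, east 9, south 4
  cycle 1: PE[0][0] → acc 40, east 1, south 4
  cycle 2: PE[0][0] → acc 56, east 8, south 2

(row, col, cycle) = (0, 0, 2)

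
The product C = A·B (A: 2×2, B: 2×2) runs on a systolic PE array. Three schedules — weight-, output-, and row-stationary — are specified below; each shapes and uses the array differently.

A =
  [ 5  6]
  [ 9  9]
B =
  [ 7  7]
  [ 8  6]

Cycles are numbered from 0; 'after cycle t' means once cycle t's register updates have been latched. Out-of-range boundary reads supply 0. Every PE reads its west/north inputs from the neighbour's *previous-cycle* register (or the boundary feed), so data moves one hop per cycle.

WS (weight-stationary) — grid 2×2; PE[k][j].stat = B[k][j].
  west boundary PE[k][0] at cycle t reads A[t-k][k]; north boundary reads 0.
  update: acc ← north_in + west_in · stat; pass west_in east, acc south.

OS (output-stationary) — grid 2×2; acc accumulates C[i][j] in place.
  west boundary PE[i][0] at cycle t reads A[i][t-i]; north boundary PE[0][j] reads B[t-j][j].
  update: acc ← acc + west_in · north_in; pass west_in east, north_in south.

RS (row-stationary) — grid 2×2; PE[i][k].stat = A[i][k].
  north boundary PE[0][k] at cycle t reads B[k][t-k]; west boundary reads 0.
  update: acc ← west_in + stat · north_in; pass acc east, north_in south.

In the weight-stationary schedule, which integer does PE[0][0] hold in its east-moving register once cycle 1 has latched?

WS (2×2). Following PE[0][0] plus its west/north inputs:
  0: (0,0).acc=35  regs=<5,35>
  1: (0,0).acc=63  regs=<9,63>

register = 9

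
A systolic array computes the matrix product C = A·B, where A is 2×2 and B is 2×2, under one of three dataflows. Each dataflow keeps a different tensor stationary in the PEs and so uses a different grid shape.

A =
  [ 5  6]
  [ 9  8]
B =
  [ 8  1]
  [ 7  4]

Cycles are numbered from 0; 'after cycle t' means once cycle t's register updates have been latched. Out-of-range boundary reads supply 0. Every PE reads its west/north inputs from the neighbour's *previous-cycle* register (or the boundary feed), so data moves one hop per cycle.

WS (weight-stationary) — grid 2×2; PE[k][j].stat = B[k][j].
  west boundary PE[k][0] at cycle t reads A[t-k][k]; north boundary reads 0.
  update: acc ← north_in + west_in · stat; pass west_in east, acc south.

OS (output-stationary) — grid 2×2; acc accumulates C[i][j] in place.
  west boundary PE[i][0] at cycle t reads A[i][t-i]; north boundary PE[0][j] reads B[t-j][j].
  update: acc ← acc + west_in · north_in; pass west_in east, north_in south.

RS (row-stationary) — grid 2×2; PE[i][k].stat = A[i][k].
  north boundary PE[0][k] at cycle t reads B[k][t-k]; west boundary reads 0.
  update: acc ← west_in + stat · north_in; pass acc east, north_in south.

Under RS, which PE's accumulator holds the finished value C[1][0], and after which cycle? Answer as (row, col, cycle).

Under RS, C[1][0] lands at PE[1][1]:
  0: (1,1).acc=0  regs=<0,0>
  1: (1,1).acc=0  regs=<0,0>
  2: (1,1).acc=128  regs=<128,7>

(row, col, cycle) = (1, 1, 2)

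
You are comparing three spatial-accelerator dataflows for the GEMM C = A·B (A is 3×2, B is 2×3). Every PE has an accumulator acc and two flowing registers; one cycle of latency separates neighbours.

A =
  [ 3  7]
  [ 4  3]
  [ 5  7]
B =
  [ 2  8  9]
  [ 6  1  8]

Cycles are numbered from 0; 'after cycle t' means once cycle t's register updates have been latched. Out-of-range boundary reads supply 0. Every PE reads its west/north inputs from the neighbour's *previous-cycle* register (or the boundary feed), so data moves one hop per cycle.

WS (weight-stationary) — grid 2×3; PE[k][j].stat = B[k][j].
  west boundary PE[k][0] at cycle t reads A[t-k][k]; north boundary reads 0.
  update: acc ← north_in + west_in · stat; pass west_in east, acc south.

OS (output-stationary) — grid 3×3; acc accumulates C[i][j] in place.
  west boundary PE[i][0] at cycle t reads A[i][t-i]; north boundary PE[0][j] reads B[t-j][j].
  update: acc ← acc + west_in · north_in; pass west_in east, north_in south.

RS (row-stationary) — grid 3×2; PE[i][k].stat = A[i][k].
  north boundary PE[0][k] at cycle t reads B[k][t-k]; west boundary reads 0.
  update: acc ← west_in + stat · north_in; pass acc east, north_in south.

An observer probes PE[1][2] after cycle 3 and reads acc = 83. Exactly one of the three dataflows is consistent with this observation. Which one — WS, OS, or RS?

dataflow = WS

— WS: 2×3; PE[1][2] trace:
  c0 r1c2: 0 / 0 / 0
  c1 r1c2: 0 / 0 / 0
  c2 r1c2: 0 / 0 / 0
  c3 r1c2: 83 / 7 / 83
— OS: 3×3; PE[1][2] trace:
  c0 r1c2: 0 / 0 / 0
  c1 r1c2: 0 / 0 / 0
  c2 r1c2: 0 / 0 / 0
  c3 r1c2: 36 / 4 / 9
— RS: 3×2 array has no PE[1][2].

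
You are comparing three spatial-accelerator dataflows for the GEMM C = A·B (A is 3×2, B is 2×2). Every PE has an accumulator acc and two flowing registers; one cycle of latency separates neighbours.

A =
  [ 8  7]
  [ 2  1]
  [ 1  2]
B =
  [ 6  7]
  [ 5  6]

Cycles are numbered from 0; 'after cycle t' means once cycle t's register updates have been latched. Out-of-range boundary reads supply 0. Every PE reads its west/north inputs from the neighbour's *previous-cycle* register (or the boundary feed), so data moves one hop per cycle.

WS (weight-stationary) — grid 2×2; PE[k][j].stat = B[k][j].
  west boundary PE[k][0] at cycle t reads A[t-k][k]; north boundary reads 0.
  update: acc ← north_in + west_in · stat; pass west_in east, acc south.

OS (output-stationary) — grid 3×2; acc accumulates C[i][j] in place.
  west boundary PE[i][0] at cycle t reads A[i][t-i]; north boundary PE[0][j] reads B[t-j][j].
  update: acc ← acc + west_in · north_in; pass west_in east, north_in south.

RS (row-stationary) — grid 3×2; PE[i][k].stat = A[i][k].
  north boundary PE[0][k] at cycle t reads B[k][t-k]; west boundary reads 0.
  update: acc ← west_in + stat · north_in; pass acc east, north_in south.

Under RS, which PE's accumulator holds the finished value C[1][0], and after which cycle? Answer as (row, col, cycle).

Under RS, C[1][0] lands at PE[1][1]:
  @0  [1,1]  acc 0  |  →0  ↓0
  @1  [1,1]  acc 0  |  →0  ↓0
  @2  [1,1]  acc 17  |  →17  ↓5

(row, col, cycle) = (1, 1, 2)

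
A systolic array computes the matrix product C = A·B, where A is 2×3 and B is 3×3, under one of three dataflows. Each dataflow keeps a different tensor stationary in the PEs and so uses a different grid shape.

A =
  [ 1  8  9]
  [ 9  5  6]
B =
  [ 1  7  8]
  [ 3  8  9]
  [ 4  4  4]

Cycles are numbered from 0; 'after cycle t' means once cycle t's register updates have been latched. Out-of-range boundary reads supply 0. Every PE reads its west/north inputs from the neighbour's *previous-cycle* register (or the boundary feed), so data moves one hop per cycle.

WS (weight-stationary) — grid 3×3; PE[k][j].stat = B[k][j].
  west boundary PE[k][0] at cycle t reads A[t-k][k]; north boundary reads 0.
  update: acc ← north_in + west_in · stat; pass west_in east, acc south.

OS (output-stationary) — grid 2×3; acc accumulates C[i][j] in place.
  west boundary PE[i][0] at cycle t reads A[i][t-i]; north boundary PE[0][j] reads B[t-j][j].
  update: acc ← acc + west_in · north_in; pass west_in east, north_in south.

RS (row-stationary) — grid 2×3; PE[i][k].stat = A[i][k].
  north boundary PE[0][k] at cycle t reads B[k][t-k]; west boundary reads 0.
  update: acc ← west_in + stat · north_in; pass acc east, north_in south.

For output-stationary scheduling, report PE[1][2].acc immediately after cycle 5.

OS 2×3: PE[1][2] cycle-by-cycle (with neighbour feeds):
  step 0 · PE0,2: acc=0; fwd→0 fwd↓0
  step 0 · PE1,1: acc=0; fwd→0 fwd↓0
  step 0 · PE1,2: acc=0; fwd→0 fwd↓0
  step 1 · PE0,2: acc=0; fwd→0 fwd↓0
  step 1 · PE1,1: acc=0; fwd→0 fwd↓0
  step 1 · PE1,2: acc=0; fwd→0 fwd↓0
  step 2 · PE0,2: acc=8; fwd→1 fwd↓8
  step 2 · PE1,1: acc=63; fwd→9 fwd↓7
  step 2 · PE1,2: acc=0; fwd→0 fwd↓0
  step 3 · PE0,2: acc=80; fwd→8 fwd↓9
  step 3 · PE1,1: acc=103; fwd→5 fwd↓8
  step 3 · PE1,2: acc=72; fwd→9 fwd↓8
  step 4 · PE0,2: acc=116; fwd→9 fwd↓4
  step 4 · PE1,1: acc=127; fwd→6 fwd↓4
  step 4 · PE1,2: acc=117; fwd→5 fwd↓9
  step 5 · PE0,2: acc=116; fwd→0 fwd↓0
  step 5 · PE1,1: acc=127; fwd→0 fwd↓0
  step 5 · PE1,2: acc=141; fwd→6 fwd↓4

PE[1][2].acc = 141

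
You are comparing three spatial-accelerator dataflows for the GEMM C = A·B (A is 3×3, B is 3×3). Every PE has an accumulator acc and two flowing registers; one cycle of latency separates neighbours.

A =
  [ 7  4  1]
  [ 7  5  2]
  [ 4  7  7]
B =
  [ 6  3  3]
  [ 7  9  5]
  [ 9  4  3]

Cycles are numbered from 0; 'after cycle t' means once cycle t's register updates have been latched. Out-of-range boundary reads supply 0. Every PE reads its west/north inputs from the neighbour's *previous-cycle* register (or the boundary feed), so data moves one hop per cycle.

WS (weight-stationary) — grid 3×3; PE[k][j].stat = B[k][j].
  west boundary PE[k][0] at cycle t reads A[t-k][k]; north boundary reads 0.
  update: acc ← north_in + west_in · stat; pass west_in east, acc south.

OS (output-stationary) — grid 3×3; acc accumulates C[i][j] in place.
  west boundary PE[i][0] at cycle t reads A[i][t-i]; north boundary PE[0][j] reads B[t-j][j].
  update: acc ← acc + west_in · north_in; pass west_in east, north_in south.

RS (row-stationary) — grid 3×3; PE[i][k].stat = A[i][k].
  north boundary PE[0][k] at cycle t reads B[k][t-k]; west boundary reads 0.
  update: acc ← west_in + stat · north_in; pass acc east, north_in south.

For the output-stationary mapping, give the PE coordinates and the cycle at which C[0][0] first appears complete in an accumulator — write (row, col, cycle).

(row, col, cycle) = (0, 0, 2)

Under OS, C[0][0] lands at PE[0][0]:
  cycle 0: PE[0][0] → acc 42, east 7, south 6
  cycle 1: PE[0][0] → acc 70, east 4, south 7
  cycle 2: PE[0][0] → acc 79, east 1, south 9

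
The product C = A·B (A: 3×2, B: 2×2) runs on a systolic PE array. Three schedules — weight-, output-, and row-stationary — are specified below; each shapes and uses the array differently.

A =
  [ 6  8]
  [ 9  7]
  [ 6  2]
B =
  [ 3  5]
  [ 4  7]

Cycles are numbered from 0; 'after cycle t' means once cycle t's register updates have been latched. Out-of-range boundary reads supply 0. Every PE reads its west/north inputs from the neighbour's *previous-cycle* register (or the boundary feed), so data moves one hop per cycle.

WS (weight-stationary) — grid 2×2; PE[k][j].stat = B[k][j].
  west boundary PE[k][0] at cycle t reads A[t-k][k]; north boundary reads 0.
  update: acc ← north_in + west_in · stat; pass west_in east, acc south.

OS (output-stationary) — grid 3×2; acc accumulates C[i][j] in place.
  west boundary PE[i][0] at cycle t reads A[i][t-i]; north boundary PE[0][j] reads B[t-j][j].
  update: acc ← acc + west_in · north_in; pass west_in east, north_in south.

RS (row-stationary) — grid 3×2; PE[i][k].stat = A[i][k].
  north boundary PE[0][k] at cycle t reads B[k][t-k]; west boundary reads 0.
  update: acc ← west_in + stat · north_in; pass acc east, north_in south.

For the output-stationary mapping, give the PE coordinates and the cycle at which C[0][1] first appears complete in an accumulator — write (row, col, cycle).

(row, col, cycle) = (0, 1, 2)

OS: C[0][1] accumulates in PE[0][1]:
  t=0 PE[0][1]: acc=0 h=0 v=0
  t=1 PE[0][1]: acc=30 h=6 v=5
  t=2 PE[0][1]: acc=86 h=8 v=7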